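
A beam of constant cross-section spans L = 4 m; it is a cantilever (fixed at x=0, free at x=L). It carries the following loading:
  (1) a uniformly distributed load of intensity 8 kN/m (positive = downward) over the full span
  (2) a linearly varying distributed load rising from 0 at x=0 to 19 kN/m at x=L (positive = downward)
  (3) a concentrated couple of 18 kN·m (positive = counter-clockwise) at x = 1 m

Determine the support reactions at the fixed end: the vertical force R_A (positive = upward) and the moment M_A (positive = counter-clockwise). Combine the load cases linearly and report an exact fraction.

Load 1 — uniform load w=8 kN/m over full span:
  R_A = wL = 8·4 = 32 kN
  M_A = wL²/2 = 8·4²/2 = 64 kN·m
Load 2 — triangular load w₀=19 kN/m (0→w₀ over full span):
  R_A = w₀L/2 = 19·4/2 = 38 kN
  M_A = w₀L²/3 = 19·4²/3 = 304/3 kN·m
Load 3 — applied couple M₀=18 kN·m at a=1 m (b=L-a=3):
  R_A = 0 kN
  M_A = -M₀ = -18 kN·m
Superposition: R_A = 70 kN, M_A = 442/3 kN·m

R_A = 70 kN, M_A = 442/3 kN·m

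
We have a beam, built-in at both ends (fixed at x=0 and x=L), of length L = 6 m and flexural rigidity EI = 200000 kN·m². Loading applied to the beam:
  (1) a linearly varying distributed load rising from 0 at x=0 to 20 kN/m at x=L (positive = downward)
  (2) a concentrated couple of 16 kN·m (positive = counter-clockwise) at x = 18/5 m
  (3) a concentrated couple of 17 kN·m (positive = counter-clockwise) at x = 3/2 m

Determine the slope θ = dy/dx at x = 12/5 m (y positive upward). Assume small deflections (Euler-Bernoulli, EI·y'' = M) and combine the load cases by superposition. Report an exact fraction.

θ(12/5) = -25167/500000000 rad

Load 1 — triangular load w₀=20 kN/m (0→w₀ over full span):
  θ_1 = -w₀(2x(L-x)(L-2x)(x+2L)+x²(L-x)²)/(120LEI) = -20·(2·(12/5)·(6-(12/5))·(6-2·(12/5))·((12/5)+2·6)+(12/5)²·(6-(12/5))²)/(120·6·200000) = -81/1562500 rad
Load 2 — applied couple M₀=16 kN·m at a=18/5 m (b=L-a=12/5):
  θ_2 = (R_Ax²/2 - M_Ax)/EI  [x≤a] with R_A=96/25, M_A=128/25 = ((96/25)·(12/5)²/2 - (128/25)·(12/5))/200000 = -12/1953125 rad
Load 3 — applied couple M₀=17 kN·m at a=3/2 m (b=L-a=9/2):
  θ_3 = (R_Ax²/2 - M_Ax - M₀(x-a))/EI  [x>a] with R_A=51/16, M_A=-51/16 = ((51/16)·(12/5)²/2 - (-51/16)·(12/5) - 17·((12/5)-(3/2)))/200000 = 153/20000000 rad
Superposition: θ = Σ θ_i = -25167/500000000 rad ≈ -0.000050 rad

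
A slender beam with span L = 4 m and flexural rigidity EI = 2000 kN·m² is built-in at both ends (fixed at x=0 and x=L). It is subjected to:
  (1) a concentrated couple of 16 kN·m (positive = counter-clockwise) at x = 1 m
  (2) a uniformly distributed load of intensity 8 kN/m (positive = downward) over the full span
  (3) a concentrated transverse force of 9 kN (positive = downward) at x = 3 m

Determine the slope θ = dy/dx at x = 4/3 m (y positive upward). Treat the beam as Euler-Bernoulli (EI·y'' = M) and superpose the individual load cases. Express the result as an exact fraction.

θ(4/3) = -121/162000 rad

Load 1 — applied couple M₀=16 kN·m at a=1 m (b=L-a=3):
  θ_1 = (R_Ax²/2 - M_Ax - M₀(x-a))/EI  [x>a] with R_A=9/2, M_A=-3 = ((9/2)·(4/3)²/2 - (-3)·(4/3) - 16·((4/3)-1))/2000 = 1/750 rad
Load 2 — uniform load w=8 kN/m over full span:
  θ_2 = -wx(L-x)(L-2x)/(12EI) = -8·(4/3)·(4-(4/3))·(4-2·(4/3))/(12·2000) = -16/10125 rad
Load 3 — point force P=9 kN at a=3 m (b=L-a=1):
  θ_3 = -Pb²x(2aL-(3a+b)x)/(2L³EI)  [x≤a] = -9·1²·(4/3)·(2·3·4-(3·3+1)·(4/3))/(2·4³·2000) = -1/2000 rad
Superposition: θ = Σ θ_i = -121/162000 rad ≈ -0.000747 rad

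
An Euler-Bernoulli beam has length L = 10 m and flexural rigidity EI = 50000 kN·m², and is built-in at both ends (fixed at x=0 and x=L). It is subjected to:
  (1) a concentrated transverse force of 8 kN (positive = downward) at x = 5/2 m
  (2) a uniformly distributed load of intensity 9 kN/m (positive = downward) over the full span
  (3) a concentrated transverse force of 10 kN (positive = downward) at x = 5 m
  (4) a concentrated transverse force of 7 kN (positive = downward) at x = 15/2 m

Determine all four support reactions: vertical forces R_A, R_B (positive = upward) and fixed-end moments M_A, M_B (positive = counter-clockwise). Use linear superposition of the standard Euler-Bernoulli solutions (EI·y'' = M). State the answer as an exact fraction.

Load 1 — point force P=8 kN at a=5/2 m (b=L-a=15/2):
  R_A = Pb²(3a+b)/L³ = 8·(15/2)²·(3·(5/2)+(15/2))/10³ = 27/4 kN
  M_A = Pab²/L² = 8·(5/2)·(15/2)²/10² = 45/4 kN·m
  R_B = Pa²(a+3b)/L³ = 8·(5/2)²·((5/2)+3·(15/2))/10³ = 5/4 kN
  M_B = -Pa²b/L² = -8·(5/2)²·(15/2)/10² = -15/4 kN·m
Load 2 — uniform load w=9 kN/m over full span:
  R_A = wL/2 = 9·10/2 = 45 kN
  M_A = wL²/12 = 9·10²/12 = 75 kN·m
  R_B = wL/2 = 9·10/2 = 45 kN
  M_B = -wL²/12 = -9·10²/12 = -75 kN·m
Load 3 — point force P=10 kN at a=5 m (b=L-a=5):
  R_A = Pb²(3a+b)/L³ = 10·5²·(3·5+5)/10³ = 5 kN
  M_A = Pab²/L² = 10·5·5²/10² = 25/2 kN·m
  R_B = Pa²(a+3b)/L³ = 10·5²·(5+3·5)/10³ = 5 kN
  M_B = -Pa²b/L² = -10·5²·5/10² = -25/2 kN·m
Load 4 — point force P=7 kN at a=15/2 m (b=L-a=5/2):
  R_A = Pb²(3a+b)/L³ = 7·(5/2)²·(3·(15/2)+(5/2))/10³ = 35/32 kN
  M_A = Pab²/L² = 7·(15/2)·(5/2)²/10² = 105/32 kN·m
  R_B = Pa²(a+3b)/L³ = 7·(15/2)²·((15/2)+3·(5/2))/10³ = 189/32 kN
  M_B = -Pa²b/L² = -7·(15/2)²·(5/2)/10² = -315/32 kN·m
Superposition: R_A = 1851/32 kN, M_A = 3265/32 kN·m, R_B = 1829/32 kN, M_B = -3235/32 kN·m

R_A = 1851/32 kN, M_A = 3265/32 kN·m, R_B = 1829/32 kN, M_B = -3235/32 kN·m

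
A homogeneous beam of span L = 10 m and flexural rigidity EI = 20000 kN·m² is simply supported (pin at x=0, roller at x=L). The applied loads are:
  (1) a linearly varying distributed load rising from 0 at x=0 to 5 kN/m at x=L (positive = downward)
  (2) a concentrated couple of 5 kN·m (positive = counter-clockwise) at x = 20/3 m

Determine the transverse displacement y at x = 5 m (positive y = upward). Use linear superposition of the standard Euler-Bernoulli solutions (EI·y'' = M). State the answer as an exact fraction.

Load 1 — triangular load w₀=5 kN/m (0→w₀ over full span):
  y_1 = -w₀x(7L⁴-10L²x²+3x⁴)/(360LEI) = -5·5·(7·10⁴-10·10²·5²+3·5⁴)/(360·10·20000) = -25/1536 m
Load 2 — applied couple M₀=5 kN·m at a=20/3 m (b=L-a=10/3):
  y_2 = (M₀x³/(6L)+C₁x)/EI  [x≤a] with C₁=M₀(3b²-L²)/(6L)=-50/9 = (5·5³/(6·10)+(-50/9)·5)/20000 = -1/1152 m
Superposition: y = Σ y_i = -79/4608 m ≈ -0.017144 m

y(5) = -79/4608 m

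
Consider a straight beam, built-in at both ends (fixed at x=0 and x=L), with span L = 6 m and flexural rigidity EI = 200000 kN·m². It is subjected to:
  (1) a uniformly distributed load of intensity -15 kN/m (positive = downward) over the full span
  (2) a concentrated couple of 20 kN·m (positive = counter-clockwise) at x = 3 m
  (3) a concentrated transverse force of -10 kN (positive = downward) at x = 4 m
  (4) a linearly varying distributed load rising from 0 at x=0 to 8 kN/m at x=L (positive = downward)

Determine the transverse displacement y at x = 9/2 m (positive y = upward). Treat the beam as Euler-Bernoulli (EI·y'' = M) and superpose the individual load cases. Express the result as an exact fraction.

Load 1 — uniform load w=-15 kN/m over full span:
  y_1 = -wx²(L-x)²/(24EI) = -(-15)·(9/2)²·(6-(9/2))²/(24·200000) = 729/5120000 m
Load 2 — applied couple M₀=20 kN·m at a=3 m (b=L-a=3):
  y_2 = (R_Ax³/6 - M_Ax²/2 - M₀(x-a)²/2)/EI  [x>a] with R_A=5, M_A=5 = (5·(9/2)³/6 - 5·(9/2)²/2 - 20·((9/2)-3)²/2)/200000 = 9/640000 m
Load 3 — point force P=-10 kN at a=4 m (b=L-a=2):
  y_3 = -Pa²(L-x)²(3bL-(3b+a)(L-x))/(6L³EI)  [x>a] = -(-10)·4²·(6-(9/2))²·(3·2·6-(3·2+4)·(6-(9/2)))/(6·6³·200000) = 7/240000 m
Load 4 — triangular load w₀=8 kN/m (0→w₀ over full span):
  y_4 = -w₀x²(L-x)²(x+2L)/(120LEI) = -8·(9/2)²·(6-(9/2))²·((9/2)+2·6)/(120·6·200000) = -2673/64000000 m
Superposition: y = Σ y_i = 55237/384000000 m ≈ 0.000144 m

y(9/2) = 55237/384000000 m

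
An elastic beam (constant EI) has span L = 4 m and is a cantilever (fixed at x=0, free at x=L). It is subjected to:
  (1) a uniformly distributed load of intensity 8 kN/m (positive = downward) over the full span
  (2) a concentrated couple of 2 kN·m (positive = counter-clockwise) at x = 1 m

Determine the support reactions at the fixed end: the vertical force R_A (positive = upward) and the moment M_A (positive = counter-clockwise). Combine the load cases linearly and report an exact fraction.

Load 1 — uniform load w=8 kN/m over full span:
  R_A = wL = 8·4 = 32 kN
  M_A = wL²/2 = 8·4²/2 = 64 kN·m
Load 2 — applied couple M₀=2 kN·m at a=1 m (b=L-a=3):
  R_A = 0 kN
  M_A = -M₀ = -2 kN·m
Superposition: R_A = 32 kN, M_A = 62 kN·m

R_A = 32 kN, M_A = 62 kN·m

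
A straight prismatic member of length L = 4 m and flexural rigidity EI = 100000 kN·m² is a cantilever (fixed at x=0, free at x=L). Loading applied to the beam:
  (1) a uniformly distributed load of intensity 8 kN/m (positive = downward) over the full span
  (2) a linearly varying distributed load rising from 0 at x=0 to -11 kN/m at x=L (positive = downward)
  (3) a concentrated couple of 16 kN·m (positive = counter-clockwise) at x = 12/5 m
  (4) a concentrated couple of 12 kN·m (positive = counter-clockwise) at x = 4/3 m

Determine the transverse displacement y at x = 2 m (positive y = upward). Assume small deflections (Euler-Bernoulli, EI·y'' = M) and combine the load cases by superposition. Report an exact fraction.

Load 1 — uniform load w=8 kN/m over full span:
  y_1 = -wx²(x²-4Lx+6L²)/(24EI) = -8·2²·(2²-4·4·2+6·4²)/(24·100000) = -17/18750 m
Load 2 — triangular load w₀=-11 kN/m (0→w₀ over full span):
  y_2 = (w₀Lx³/12-w₀L²x²/6-w₀x⁵/(120L))/EI = ((-11)·4·2³/12-(-11)·4²·2²/6-(-11)·2⁵/(120·4))/100000 = 1331/1500000 m
Load 3 — applied couple M₀=16 kN·m at a=12/5 m (b=L-a=8/5):
  y_3 = M₀x²/(2EI)  [x≤a] = 16·2²/(2·100000) = 1/3125 m
Load 4 — applied couple M₀=12 kN·m at a=4/3 m (b=L-a=8/3):
  y_4 = M₀a(2x-a)/(2EI)  [x>a] = 12·(4/3)·(2·2-(4/3))/(2·100000) = 2/9375 m
Superposition: y = Σ y_i = 257/500000 m ≈ 0.000514 m

y(2) = 257/500000 m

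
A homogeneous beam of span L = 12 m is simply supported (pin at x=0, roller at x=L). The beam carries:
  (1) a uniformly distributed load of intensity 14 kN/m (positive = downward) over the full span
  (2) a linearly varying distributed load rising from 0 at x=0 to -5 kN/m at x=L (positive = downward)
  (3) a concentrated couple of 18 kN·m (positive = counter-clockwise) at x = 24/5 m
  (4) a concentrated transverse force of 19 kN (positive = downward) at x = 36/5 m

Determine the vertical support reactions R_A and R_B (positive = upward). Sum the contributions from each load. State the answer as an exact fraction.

R_A = 831/10 kN, R_B = 739/10 kN

Load 1 — uniform load w=14 kN/m over full span:
  R_A = wL/2 = 14·12/2 = 84 kN
  R_B = wL/2 = 14·12/2 = 84 kN
Load 2 — triangular load w₀=-5 kN/m (0→w₀ over full span):
  R_A = w₀L/6 = (-5)·12/6 = -10 kN
  R_B = w₀L/3 = (-5)·12/3 = -20 kN
Load 3 — applied couple M₀=18 kN·m at a=24/5 m (b=L-a=36/5):
  R_A = M₀/L = 18/12 = 3/2 kN
  R_B = -M₀/L = -18/12 = -3/2 kN
Load 4 — point force P=19 kN at a=36/5 m (b=L-a=24/5):
  R_A = Pb/L = 19·(24/5)/12 = 38/5 kN
  R_B = Pa/L = 19·(36/5)/12 = 57/5 kN
Superposition: R_A = 831/10 kN, R_B = 739/10 kN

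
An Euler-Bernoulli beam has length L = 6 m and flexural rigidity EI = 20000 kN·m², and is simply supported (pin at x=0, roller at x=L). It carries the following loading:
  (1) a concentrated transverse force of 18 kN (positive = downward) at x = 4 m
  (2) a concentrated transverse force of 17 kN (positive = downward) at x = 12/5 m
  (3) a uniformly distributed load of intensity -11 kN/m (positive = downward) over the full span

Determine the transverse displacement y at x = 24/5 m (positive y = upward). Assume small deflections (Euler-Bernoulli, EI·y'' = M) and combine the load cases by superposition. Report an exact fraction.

y(24/5) = 2073/1562500 m

Load 1 — point force P=18 kN at a=4 m (b=L-a=2):
  y_1 = -Pa(L-x)(2Lx-a²-x²)/(6LEI)  [x>a] = -18·4·(6-(24/5))·(2·6·(24/5)-4²-(24/5)²)/(6·6·20000) = -174/78125 m
Load 2 — point force P=17 kN at a=12/5 m (b=L-a=18/5):
  y_2 = -Pa(L-x)(2Lx-a²-x²)/(6LEI)  [x>a] = -17·(12/5)·(6-(24/5))·(2·6·(24/5)-(12/5)²-(24/5)²)/(6·6·20000) = -153/78125 m
Load 3 — uniform load w=-11 kN/m over full span:
  y_3 = -wx(L³-2Lx²+x³)/(24EI) = -(-11)·(24/5)·(6³-2·6·(24/5)²+(24/5)³)/(24·20000) = 8613/1562500 m
Superposition: y = Σ y_i = 2073/1562500 m ≈ 0.001327 m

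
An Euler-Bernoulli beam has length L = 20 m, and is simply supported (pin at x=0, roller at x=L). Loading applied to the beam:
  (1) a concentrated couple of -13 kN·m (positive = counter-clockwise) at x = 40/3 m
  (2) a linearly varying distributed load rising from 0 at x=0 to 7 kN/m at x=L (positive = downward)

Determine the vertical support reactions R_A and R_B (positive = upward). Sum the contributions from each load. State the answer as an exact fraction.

R_A = 1361/60 kN, R_B = 2839/60 kN

Load 1 — applied couple M₀=-13 kN·m at a=40/3 m (b=L-a=20/3):
  R_A = M₀/L = (-13)/20 = -13/20 kN
  R_B = -M₀/L = -(-13)/20 = 13/20 kN
Load 2 — triangular load w₀=7 kN/m (0→w₀ over full span):
  R_A = w₀L/6 = 7·20/6 = 70/3 kN
  R_B = w₀L/3 = 7·20/3 = 140/3 kN
Superposition: R_A = 1361/60 kN, R_B = 2839/60 kN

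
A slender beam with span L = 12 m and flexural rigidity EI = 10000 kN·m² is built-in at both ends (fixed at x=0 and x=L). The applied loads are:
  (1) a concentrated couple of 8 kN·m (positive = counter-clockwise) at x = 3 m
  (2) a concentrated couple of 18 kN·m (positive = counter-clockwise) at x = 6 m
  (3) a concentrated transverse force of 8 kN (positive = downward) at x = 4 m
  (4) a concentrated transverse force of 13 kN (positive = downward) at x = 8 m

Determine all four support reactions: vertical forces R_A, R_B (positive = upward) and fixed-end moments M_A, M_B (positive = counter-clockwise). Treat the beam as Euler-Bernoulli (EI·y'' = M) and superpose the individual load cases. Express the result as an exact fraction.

Load 1 — applied couple M₀=8 kN·m at a=3 m (b=L-a=9):
  R_A = 6M₀ab/L³ = 6·8·3·9/12³ = 3/4 kN
  M_A = M₀b(2a-b)/L² = 8·9·(2·3-9)/12² = -3/2 kN·m
  R_B = -6M₀ab/L³ = -6·8·3·9/12³ = -3/4 kN
  M_B = M₀a(2b-a)/L² = 8·3·(2·9-3)/12² = 5/2 kN·m
Load 2 — applied couple M₀=18 kN·m at a=6 m (b=L-a=6):
  R_A = 6M₀ab/L³ = 6·18·6·6/12³ = 9/4 kN
  M_A = M₀b(2a-b)/L² = 18·6·(2·6-6)/12² = 9/2 kN·m
  R_B = -6M₀ab/L³ = -6·18·6·6/12³ = -9/4 kN
  M_B = M₀a(2b-a)/L² = 18·6·(2·6-6)/12² = 9/2 kN·m
Load 3 — point force P=8 kN at a=4 m (b=L-a=8):
  R_A = Pb²(3a+b)/L³ = 8·8²·(3·4+8)/12³ = 160/27 kN
  M_A = Pab²/L² = 8·4·8²/12² = 128/9 kN·m
  R_B = Pa²(a+3b)/L³ = 8·4²·(4+3·8)/12³ = 56/27 kN
  M_B = -Pa²b/L² = -8·4²·8/12² = -64/9 kN·m
Load 4 — point force P=13 kN at a=8 m (b=L-a=4):
  R_A = Pb²(3a+b)/L³ = 13·4²·(3·8+4)/12³ = 91/27 kN
  M_A = Pab²/L² = 13·8·4²/12² = 104/9 kN·m
  R_B = Pa²(a+3b)/L³ = 13·8²·(8+3·4)/12³ = 260/27 kN
  M_B = -Pa²b/L² = -13·8²·4/12² = -208/9 kN·m
Superposition: R_A = 332/27 kN, M_A = 259/9 kN·m, R_B = 235/27 kN, M_B = -209/9 kN·m

R_A = 332/27 kN, M_A = 259/9 kN·m, R_B = 235/27 kN, M_B = -209/9 kN·m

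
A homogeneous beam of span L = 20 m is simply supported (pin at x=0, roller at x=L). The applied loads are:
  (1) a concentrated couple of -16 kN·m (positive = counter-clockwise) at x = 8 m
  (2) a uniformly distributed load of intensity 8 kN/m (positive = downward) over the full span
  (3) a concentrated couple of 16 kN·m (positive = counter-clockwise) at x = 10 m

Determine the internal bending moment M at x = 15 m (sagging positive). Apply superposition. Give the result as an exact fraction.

Load 1 — applied couple M₀=-16 kN·m at a=8 m (b=L-a=12):
  M_1 = M₀x/L - M₀  [x>a] = (-16)·15/20 - (-16) = 4 kN·m
Load 2 — uniform load w=8 kN/m over full span:
  M_2 = wx(L-x)/2 = 8·15·(20-15)/2 = 300 kN·m
Load 3 — applied couple M₀=16 kN·m at a=10 m (b=L-a=10):
  M_3 = M₀x/L - M₀  [x>a] = 16·15/20 - 16 = -4 kN·m
Superposition: M = Σ M_i = 300 kN·m ≈ 300.000000 kN·m

M(15) = 300 kN·m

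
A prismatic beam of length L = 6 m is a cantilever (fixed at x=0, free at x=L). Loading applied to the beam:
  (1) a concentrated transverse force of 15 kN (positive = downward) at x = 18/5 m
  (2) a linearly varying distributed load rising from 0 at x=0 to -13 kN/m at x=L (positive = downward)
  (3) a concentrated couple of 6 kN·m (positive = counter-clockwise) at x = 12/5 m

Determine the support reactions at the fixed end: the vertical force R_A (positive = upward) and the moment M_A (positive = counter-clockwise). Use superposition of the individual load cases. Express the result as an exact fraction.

Load 1 — point force P=15 kN at a=18/5 m (b=L-a=12/5):
  R_A = P = 15 kN
  M_A = Pa = 15·(18/5) = 54 kN·m
Load 2 — triangular load w₀=-13 kN/m (0→w₀ over full span):
  R_A = w₀L/2 = (-13)·6/2 = -39 kN
  M_A = w₀L²/3 = (-13)·6²/3 = -156 kN·m
Load 3 — applied couple M₀=6 kN·m at a=12/5 m (b=L-a=18/5):
  R_A = 0 kN
  M_A = -M₀ = -6 kN·m
Superposition: R_A = -24 kN, M_A = -108 kN·m

R_A = -24 kN, M_A = -108 kN·m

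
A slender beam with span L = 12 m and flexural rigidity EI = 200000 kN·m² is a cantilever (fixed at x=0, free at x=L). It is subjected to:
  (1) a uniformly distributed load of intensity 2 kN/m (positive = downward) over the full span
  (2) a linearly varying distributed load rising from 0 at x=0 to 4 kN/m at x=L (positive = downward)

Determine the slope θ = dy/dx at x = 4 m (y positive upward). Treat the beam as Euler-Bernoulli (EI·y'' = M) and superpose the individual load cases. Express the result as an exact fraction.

Load 1 — uniform load w=2 kN/m over full span:
  θ_1 = -wx(x²-3Lx+3L²)/(6EI) = -2·4·(4²-3·12·4+3·12²)/(6·200000) = -19/9375 rad
Load 2 — triangular load w₀=4 kN/m (0→w₀ over full span):
  θ_2 = (w₀Lx²/4-w₀L²x/3-w₀x⁴/(24L))/EI = (4·12·4²/4-4·12²·4/3-4·4⁴/(24·12))/200000 = -163/56250 rad
Superposition: θ = Σ θ_i = -277/56250 rad ≈ -0.004924 rad

θ(4) = -277/56250 rad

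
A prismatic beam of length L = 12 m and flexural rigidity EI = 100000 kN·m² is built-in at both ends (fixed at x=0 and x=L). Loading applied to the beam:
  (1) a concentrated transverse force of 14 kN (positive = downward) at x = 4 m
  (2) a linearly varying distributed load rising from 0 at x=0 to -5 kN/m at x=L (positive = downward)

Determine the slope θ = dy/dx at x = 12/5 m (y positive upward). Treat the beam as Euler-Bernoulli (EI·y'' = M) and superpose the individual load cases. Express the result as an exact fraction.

θ(12/5) = 28/1171875 rad

Load 1 — point force P=14 kN at a=4 m (b=L-a=8):
  θ_1 = -Pb²x(2aL-(3a+b)x)/(2L³EI)  [x≤a] = -14·8²·(12/5)·(2·4·12-(3·4+8)·(12/5))/(2·12³·100000) = -14/46875 rad
Load 2 — triangular load w₀=-5 kN/m (0→w₀ over full span):
  θ_2 = -w₀(2x(L-x)(L-2x)(x+2L)+x²(L-x)²)/(120LEI) = -(-5)·(2·(12/5)·(12-(12/5))·(12-2·(12/5))·((12/5)+2·12)+(12/5)²·(12-(12/5))²)/(120·12·100000) = 126/390625 rad
Superposition: θ = Σ θ_i = 28/1171875 rad ≈ 0.000024 rad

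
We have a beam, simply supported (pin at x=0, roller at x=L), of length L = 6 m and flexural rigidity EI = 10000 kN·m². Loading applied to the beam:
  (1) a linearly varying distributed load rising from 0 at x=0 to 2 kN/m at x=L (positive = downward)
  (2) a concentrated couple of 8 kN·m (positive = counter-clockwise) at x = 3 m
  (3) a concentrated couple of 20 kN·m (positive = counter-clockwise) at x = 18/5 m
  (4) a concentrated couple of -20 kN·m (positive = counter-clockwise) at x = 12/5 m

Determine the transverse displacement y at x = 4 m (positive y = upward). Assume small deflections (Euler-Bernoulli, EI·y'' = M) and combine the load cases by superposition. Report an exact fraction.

y(4) = -83/22500 m

Load 1 — triangular load w₀=2 kN/m (0→w₀ over full span):
  y_1 = -w₀x(7L⁴-10L²x²+3x⁴)/(360LEI) = -2·4·(7·6⁴-10·6²·4²+3·4⁴)/(360·6·10000) = -17/11250 m
Load 2 — applied couple M₀=8 kN·m at a=3 m (b=L-a=3):
  y_2 = (M₀x³/(6L)-M₀(x-a)²/2+C₁x)/EI  [x>a] with C₁=M₀(3b²-L²)/(6L)=-2 = (8·4³/(6·6)-8·(4-3)²/2+(-2)·4)/10000 = 1/4500 m
Load 3 — applied couple M₀=20 kN·m at a=18/5 m (b=L-a=12/5):
  y_3 = (M₀x³/(6L)-M₀(x-a)²/2+C₁x)/EI  [x>a] with C₁=M₀(3b²-L²)/(6L)=-52/5 = (20·4³/(6·6)-20·(4-(18/5))²/2+(-52/5)·4)/10000 = -43/56250 m
Load 4 — applied couple M₀=-20 kN·m at a=12/5 m (b=L-a=18/5):
  y_4 = (M₀x³/(6L)-M₀(x-a)²/2+C₁x)/EI  [x>a] with C₁=M₀(3b²-L²)/(6L)=-8/5 = ((-20)·4³/(6·6)-(-20)·(4-(12/5))²/2+(-8/5)·4)/10000 = -46/28125 m
Superposition: y = Σ y_i = -83/22500 m ≈ -0.003689 m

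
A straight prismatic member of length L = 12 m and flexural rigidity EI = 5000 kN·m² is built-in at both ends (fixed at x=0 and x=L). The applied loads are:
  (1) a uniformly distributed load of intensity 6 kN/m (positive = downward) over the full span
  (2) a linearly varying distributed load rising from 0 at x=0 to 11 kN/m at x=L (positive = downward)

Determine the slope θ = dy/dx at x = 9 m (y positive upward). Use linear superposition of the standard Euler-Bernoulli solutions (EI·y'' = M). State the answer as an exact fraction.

θ(9) = 25137/800000 rad

Load 1 — uniform load w=6 kN/m over full span:
  θ_1 = -wx(L-x)(L-2x)/(12EI) = -6·9·(12-9)·(12-2·9)/(12·5000) = 81/5000 rad
Load 2 — triangular load w₀=11 kN/m (0→w₀ over full span):
  θ_2 = -w₀(2x(L-x)(L-2x)(x+2L)+x²(L-x)²)/(120LEI) = -11·(2·9·(12-9)·(12-2·9)·(9+2·12)+9²·(12-9)²)/(120·12·5000) = 12177/800000 rad
Superposition: θ = Σ θ_i = 25137/800000 rad ≈ 0.031421 rad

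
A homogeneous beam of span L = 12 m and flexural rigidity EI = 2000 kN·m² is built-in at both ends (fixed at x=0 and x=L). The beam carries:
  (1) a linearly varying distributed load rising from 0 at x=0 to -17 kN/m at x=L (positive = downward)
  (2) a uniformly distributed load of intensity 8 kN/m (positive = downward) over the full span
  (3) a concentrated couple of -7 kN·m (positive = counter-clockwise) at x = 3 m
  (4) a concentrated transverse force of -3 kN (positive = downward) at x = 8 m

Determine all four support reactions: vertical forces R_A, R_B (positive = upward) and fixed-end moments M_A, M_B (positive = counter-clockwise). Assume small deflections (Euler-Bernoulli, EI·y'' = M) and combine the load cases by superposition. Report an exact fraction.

R_A = 22991/1440 kN, M_A = 3131/240 kN·m, R_B = -35951/1440 kN, M_B = 7091/240 kN·m

Load 1 — triangular load w₀=-17 kN/m (0→w₀ over full span):
  R_A = 3w₀L/20 = 3·(-17)·12/20 = -153/5 kN
  M_A = w₀L²/30 = (-17)·12²/30 = -408/5 kN·m
  R_B = 7w₀L/20 = 7·(-17)·12/20 = -357/5 kN
  M_B = -w₀L²/20 = -(-17)·12²/20 = 612/5 kN·m
Load 2 — uniform load w=8 kN/m over full span:
  R_A = wL/2 = 8·12/2 = 48 kN
  M_A = wL²/12 = 8·12²/12 = 96 kN·m
  R_B = wL/2 = 8·12/2 = 48 kN
  M_B = -wL²/12 = -8·12²/12 = -96 kN·m
Load 3 — applied couple M₀=-7 kN·m at a=3 m (b=L-a=9):
  R_A = 6M₀ab/L³ = 6·(-7)·3·9/12³ = -21/32 kN
  M_A = M₀b(2a-b)/L² = (-7)·9·(2·3-9)/12² = 21/16 kN·m
  R_B = -6M₀ab/L³ = -6·(-7)·3·9/12³ = 21/32 kN
  M_B = M₀a(2b-a)/L² = (-7)·3·(2·9-3)/12² = -35/16 kN·m
Load 4 — point force P=-3 kN at a=8 m (b=L-a=4):
  R_A = Pb²(3a+b)/L³ = (-3)·4²·(3·8+4)/12³ = -7/9 kN
  M_A = Pab²/L² = (-3)·8·4²/12² = -8/3 kN·m
  R_B = Pa²(a+3b)/L³ = (-3)·8²·(8+3·4)/12³ = -20/9 kN
  M_B = -Pa²b/L² = -(-3)·8²·4/12² = 16/3 kN·m
Superposition: R_A = 22991/1440 kN, M_A = 3131/240 kN·m, R_B = -35951/1440 kN, M_B = 7091/240 kN·m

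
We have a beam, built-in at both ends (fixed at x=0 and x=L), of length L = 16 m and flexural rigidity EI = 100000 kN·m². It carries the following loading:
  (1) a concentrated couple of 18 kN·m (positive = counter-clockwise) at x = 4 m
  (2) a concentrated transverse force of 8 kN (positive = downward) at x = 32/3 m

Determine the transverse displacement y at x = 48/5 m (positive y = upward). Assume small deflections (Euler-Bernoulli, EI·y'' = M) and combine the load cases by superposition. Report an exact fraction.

Load 1 — applied couple M₀=18 kN·m at a=4 m (b=L-a=12):
  y_1 = (R_Ax³/6 - M_Ax²/2 - M₀(x-a)²/2)/EI  [x>a] with R_A=81/64, M_A=-27/8 = ((81/64)·(48/5)³/6 - (-27/8)·(48/5)²/2 - 18·((48/5)-4)²/2)/100000 = 234/390625 m
Load 2 — point force P=8 kN at a=32/3 m (b=L-a=16/3):
  y_2 = -Pb²x²(3aL-(3a+b)x)/(6L³EI)  [x≤a] = -8·(16/3)²·(48/5)²·(3·(32/3)·16-(3·(32/3)+(16/3))·(48/5))/(6·16³·100000) = -512/390625 m
Superposition: y = Σ y_i = -278/390625 m ≈ -0.000712 m

y(48/5) = -278/390625 m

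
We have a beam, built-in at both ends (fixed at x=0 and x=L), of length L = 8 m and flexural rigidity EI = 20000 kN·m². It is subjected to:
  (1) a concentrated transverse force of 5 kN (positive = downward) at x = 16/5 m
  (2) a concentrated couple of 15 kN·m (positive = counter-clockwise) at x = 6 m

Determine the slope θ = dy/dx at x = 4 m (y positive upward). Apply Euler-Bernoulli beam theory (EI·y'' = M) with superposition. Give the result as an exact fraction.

Load 1 — point force P=5 kN at a=16/5 m (b=L-a=24/5):
  θ_1 = Pa²(L-x)(2bL-(3b+a)(L-x))/(2L³EI)  [x>a] = 5·(16/5)²·(8-4)·(2·(24/5)·8-(3·(24/5)+(16/5))·(8-4))/(2·8³·20000) = 1/15625 rad
Load 2 — applied couple M₀=15 kN·m at a=6 m (b=L-a=2):
  θ_2 = (R_Ax²/2 - M_Ax)/EI  [x≤a] with R_A=135/64, M_A=75/16 = ((135/64)·4²/2 - (75/16)·4)/20000 = -3/32000 rad
Superposition: θ = Σ θ_i = -119/4000000 rad ≈ -0.000030 rad

θ(4) = -119/4000000 rad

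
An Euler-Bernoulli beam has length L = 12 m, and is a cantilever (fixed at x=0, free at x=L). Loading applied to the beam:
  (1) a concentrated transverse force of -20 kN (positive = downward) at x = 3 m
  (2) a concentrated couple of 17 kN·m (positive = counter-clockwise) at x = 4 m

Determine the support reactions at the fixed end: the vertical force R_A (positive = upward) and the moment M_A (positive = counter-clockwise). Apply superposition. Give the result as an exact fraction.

Load 1 — point force P=-20 kN at a=3 m (b=L-a=9):
  R_A = P = (-20) = -20 kN
  M_A = Pa = (-20)·3 = -60 kN·m
Load 2 — applied couple M₀=17 kN·m at a=4 m (b=L-a=8):
  R_A = 0 kN
  M_A = -M₀ = -17 kN·m
Superposition: R_A = -20 kN, M_A = -77 kN·m

R_A = -20 kN, M_A = -77 kN·m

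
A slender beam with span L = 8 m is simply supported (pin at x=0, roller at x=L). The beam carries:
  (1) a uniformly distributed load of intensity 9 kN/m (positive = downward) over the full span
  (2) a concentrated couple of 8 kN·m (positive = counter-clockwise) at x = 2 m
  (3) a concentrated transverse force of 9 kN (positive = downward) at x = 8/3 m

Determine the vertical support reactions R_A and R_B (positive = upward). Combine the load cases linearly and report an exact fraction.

R_A = 43 kN, R_B = 38 kN

Load 1 — uniform load w=9 kN/m over full span:
  R_A = wL/2 = 9·8/2 = 36 kN
  R_B = wL/2 = 9·8/2 = 36 kN
Load 2 — applied couple M₀=8 kN·m at a=2 m (b=L-a=6):
  R_A = M₀/L = 8/8 = 1 kN
  R_B = -M₀/L = -8/8 = -1 kN
Load 3 — point force P=9 kN at a=8/3 m (b=L-a=16/3):
  R_A = Pb/L = 9·(16/3)/8 = 6 kN
  R_B = Pa/L = 9·(8/3)/8 = 3 kN
Superposition: R_A = 43 kN, R_B = 38 kN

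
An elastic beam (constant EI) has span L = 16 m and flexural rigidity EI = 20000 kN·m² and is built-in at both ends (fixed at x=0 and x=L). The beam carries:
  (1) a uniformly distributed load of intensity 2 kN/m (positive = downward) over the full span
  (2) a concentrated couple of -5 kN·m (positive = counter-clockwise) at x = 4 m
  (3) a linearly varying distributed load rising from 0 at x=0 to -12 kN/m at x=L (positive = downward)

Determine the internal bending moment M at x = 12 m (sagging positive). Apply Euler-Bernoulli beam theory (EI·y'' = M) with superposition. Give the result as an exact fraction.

Load 1 — uniform load w=2 kN/m over full span:
  M_1 = wLx/2 - wL²/12 - wx²/2 = 2·16·12/2 - 2·16²/12 - 2·12²/2 = 16/3 kN·m
Load 2 — applied couple M₀=-5 kN·m at a=4 m (b=L-a=12):
  M_2 = R_Ax - M_A - M₀  [x>a] with R_A=-45/128, M_A=15/16 = (-45/128)·12 - (15/16) - (-5) = -5/32 kN·m
Load 3 — triangular load w₀=-12 kN/m (0→w₀ over full span):
  M_3 = 3w₀Lx/20 - w₀L²/30 - w₀x³/(6L) = 3·(-12)·16·12/20 - (-12)·16²/30 - (-12)·12³/(6·16) = -136/5 kN·m
Superposition: M = Σ M_i = -10571/480 kN·m ≈ -22.022917 kN·m

M(12) = -10571/480 kN·m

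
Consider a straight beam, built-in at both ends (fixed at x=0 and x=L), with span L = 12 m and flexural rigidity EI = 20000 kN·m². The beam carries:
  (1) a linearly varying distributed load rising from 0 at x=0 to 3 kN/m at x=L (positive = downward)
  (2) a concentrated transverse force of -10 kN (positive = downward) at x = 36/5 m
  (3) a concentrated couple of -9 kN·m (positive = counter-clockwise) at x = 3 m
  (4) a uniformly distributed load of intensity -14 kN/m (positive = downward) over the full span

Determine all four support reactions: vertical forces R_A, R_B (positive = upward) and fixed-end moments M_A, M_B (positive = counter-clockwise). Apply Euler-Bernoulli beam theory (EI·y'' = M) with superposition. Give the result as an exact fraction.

R_A = -66371/800 kN, M_A = -65373/400 kN·m, R_B = -61629/800 kN, M_B = 64347/400 kN·m

Load 1 — triangular load w₀=3 kN/m (0→w₀ over full span):
  R_A = 3w₀L/20 = 3·3·12/20 = 27/5 kN
  M_A = w₀L²/30 = 3·12²/30 = 72/5 kN·m
  R_B = 7w₀L/20 = 7·3·12/20 = 63/5 kN
  M_B = -w₀L²/20 = -3·12²/20 = -108/5 kN·m
Load 2 — point force P=-10 kN at a=36/5 m (b=L-a=24/5):
  R_A = Pb²(3a+b)/L³ = (-10)·(24/5)²·(3·(36/5)+(24/5))/12³ = -88/25 kN
  M_A = Pab²/L² = (-10)·(36/5)·(24/5)²/12² = -288/25 kN·m
  R_B = Pa²(a+3b)/L³ = (-10)·(36/5)²·((36/5)+3·(24/5))/12³ = -162/25 kN
  M_B = -Pa²b/L² = -(-10)·(36/5)²·(24/5)/12² = 432/25 kN·m
Load 3 — applied couple M₀=-9 kN·m at a=3 m (b=L-a=9):
  R_A = 6M₀ab/L³ = 6·(-9)·3·9/12³ = -27/32 kN
  M_A = M₀b(2a-b)/L² = (-9)·9·(2·3-9)/12² = 27/16 kN·m
  R_B = -6M₀ab/L³ = -6·(-9)·3·9/12³ = 27/32 kN
  M_B = M₀a(2b-a)/L² = (-9)·3·(2·9-3)/12² = -45/16 kN·m
Load 4 — uniform load w=-14 kN/m over full span:
  R_A = wL/2 = (-14)·12/2 = -84 kN
  M_A = wL²/12 = (-14)·12²/12 = -168 kN·m
  R_B = wL/2 = (-14)·12/2 = -84 kN
  M_B = -wL²/12 = -(-14)·12²/12 = 168 kN·m
Superposition: R_A = -66371/800 kN, M_A = -65373/400 kN·m, R_B = -61629/800 kN, M_B = 64347/400 kN·m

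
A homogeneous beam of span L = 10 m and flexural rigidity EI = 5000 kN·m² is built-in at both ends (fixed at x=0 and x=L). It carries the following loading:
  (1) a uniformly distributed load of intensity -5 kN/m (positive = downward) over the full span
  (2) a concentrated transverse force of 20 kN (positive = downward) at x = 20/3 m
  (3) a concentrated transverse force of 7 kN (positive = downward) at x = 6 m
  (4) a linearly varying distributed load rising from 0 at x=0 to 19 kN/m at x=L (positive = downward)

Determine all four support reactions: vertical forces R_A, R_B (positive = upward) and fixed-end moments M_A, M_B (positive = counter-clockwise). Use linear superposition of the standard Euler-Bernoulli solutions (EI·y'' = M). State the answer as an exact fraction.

R_A = 75257/6750 kN, M_A = 29161/675 kN·m, R_B = 410743/6750 kN, M_B = -62804/675 kN·m

Load 1 — uniform load w=-5 kN/m over full span:
  R_A = wL/2 = (-5)·10/2 = -25 kN
  M_A = wL²/12 = (-5)·10²/12 = -125/3 kN·m
  R_B = wL/2 = (-5)·10/2 = -25 kN
  M_B = -wL²/12 = -(-5)·10²/12 = 125/3 kN·m
Load 2 — point force P=20 kN at a=20/3 m (b=L-a=10/3):
  R_A = Pb²(3a+b)/L³ = 20·(10/3)²·(3·(20/3)+(10/3))/10³ = 140/27 kN
  M_A = Pab²/L² = 20·(20/3)·(10/3)²/10² = 400/27 kN·m
  R_B = Pa²(a+3b)/L³ = 20·(20/3)²·((20/3)+3·(10/3))/10³ = 400/27 kN
  M_B = -Pa²b/L² = -20·(20/3)²·(10/3)/10² = -800/27 kN·m
Load 3 — point force P=7 kN at a=6 m (b=L-a=4):
  R_A = Pb²(3a+b)/L³ = 7·4²·(3·6+4)/10³ = 308/125 kN
  M_A = Pab²/L² = 7·6·4²/10² = 168/25 kN·m
  R_B = Pa²(a+3b)/L³ = 7·6²·(6+3·4)/10³ = 567/125 kN
  M_B = -Pa²b/L² = -7·6²·4/10² = -252/25 kN·m
Load 4 — triangular load w₀=19 kN/m (0→w₀ over full span):
  R_A = 3w₀L/20 = 3·19·10/20 = 57/2 kN
  M_A = w₀L²/30 = 19·10²/30 = 190/3 kN·m
  R_B = 7w₀L/20 = 7·19·10/20 = 133/2 kN
  M_B = -w₀L²/20 = -19·10²/20 = -95 kN·m
Superposition: R_A = 75257/6750 kN, M_A = 29161/675 kN·m, R_B = 410743/6750 kN, M_B = -62804/675 kN·m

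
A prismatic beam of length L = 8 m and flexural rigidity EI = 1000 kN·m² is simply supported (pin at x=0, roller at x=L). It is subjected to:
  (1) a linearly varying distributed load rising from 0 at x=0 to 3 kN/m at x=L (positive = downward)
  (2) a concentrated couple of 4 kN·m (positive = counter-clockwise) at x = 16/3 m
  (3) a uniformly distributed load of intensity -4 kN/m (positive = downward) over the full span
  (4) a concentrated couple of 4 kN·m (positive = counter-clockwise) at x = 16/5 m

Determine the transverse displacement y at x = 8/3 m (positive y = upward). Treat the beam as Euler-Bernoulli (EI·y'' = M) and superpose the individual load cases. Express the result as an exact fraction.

Load 1 — triangular load w₀=3 kN/m (0→w₀ over full span):
  y_1 = -w₀x(7L⁴-10L²x²+3x⁴)/(360LEI) = -3·(8/3)·(7·8⁴-10·8²·(8/3)²+3·(8/3)⁴)/(360·8·1000) = -2048/30375 m
Load 2 — applied couple M₀=4 kN·m at a=16/3 m (b=L-a=8/3):
  y_2 = (M₀x³/(6L)+C₁x)/EI  [x≤a] with C₁=M₀(3b²-L²)/(6L)=-32/9 = (4·(8/3)³/(6·8)+(-32/9)·(8/3))/1000 = -16/2025 m
Load 3 — uniform load w=-4 kN/m over full span:
  y_3 = -wx(L³-2Lx²+x³)/(24EI) = -(-4)·(8/3)·(8³-2·8·(8/3)²+(8/3)³)/(24·1000) = 5632/30375 m
Load 4 — applied couple M₀=4 kN·m at a=16/5 m (b=L-a=24/5):
  y_4 = (M₀x³/(6L)+C₁x)/EI  [x≤a] with C₁=M₀(3b²-L²)/(6L)=32/75 = (4·(8/3)³/(6·8)+(32/75)·(8/3))/1000 = 688/253125 m
Superposition: y = Σ y_i = 85664/759375 m ≈ 0.112809 m

y(8/3) = 85664/759375 m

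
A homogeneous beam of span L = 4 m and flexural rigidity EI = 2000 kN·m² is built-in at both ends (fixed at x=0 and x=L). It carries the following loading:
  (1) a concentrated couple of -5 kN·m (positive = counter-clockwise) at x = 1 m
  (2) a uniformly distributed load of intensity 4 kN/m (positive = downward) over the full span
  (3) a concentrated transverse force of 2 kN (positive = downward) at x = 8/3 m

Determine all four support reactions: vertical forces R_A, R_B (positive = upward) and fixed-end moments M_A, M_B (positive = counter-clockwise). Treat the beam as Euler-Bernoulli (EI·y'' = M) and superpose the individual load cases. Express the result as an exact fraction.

Load 1 — applied couple M₀=-5 kN·m at a=1 m (b=L-a=3):
  R_A = 6M₀ab/L³ = 6·(-5)·1·3/4³ = -45/32 kN
  M_A = M₀b(2a-b)/L² = (-5)·3·(2·1-3)/4² = 15/16 kN·m
  R_B = -6M₀ab/L³ = -6·(-5)·1·3/4³ = 45/32 kN
  M_B = M₀a(2b-a)/L² = (-5)·1·(2·3-1)/4² = -25/16 kN·m
Load 2 — uniform load w=4 kN/m over full span:
  R_A = wL/2 = 4·4/2 = 8 kN
  M_A = wL²/12 = 4·4²/12 = 16/3 kN·m
  R_B = wL/2 = 4·4/2 = 8 kN
  M_B = -wL²/12 = -4·4²/12 = -16/3 kN·m
Load 3 — point force P=2 kN at a=8/3 m (b=L-a=4/3):
  R_A = Pb²(3a+b)/L³ = 2·(4/3)²·(3·(8/3)+(4/3))/4³ = 14/27 kN
  M_A = Pab²/L² = 2·(8/3)·(4/3)²/4² = 16/27 kN·m
  R_B = Pa²(a+3b)/L³ = 2·(8/3)²·((8/3)+3·(4/3))/4³ = 40/27 kN
  M_B = -Pa²b/L² = -2·(8/3)²·(4/3)/4² = -32/27 kN·m
Superposition: R_A = 6145/864 kN, M_A = 2965/432 kN·m, R_B = 9407/864 kN, M_B = -3491/432 kN·m

R_A = 6145/864 kN, M_A = 2965/432 kN·m, R_B = 9407/864 kN, M_B = -3491/432 kN·m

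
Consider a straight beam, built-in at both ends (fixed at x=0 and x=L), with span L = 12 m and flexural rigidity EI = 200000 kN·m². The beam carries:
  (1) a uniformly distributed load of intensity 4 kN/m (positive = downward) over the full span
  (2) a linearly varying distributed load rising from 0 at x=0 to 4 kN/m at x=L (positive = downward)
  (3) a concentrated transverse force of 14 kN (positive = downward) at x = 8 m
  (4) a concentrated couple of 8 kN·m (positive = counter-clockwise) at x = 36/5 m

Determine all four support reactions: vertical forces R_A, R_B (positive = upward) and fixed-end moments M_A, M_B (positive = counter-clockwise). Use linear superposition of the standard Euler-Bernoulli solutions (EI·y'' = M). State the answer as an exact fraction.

R_A = 24158/675 kN, M_A = 18496/225 kN·m, R_B = 33892/675 kN, M_B = -22664/225 kN·m

Load 1 — uniform load w=4 kN/m over full span:
  R_A = wL/2 = 4·12/2 = 24 kN
  M_A = wL²/12 = 4·12²/12 = 48 kN·m
  R_B = wL/2 = 4·12/2 = 24 kN
  M_B = -wL²/12 = -4·12²/12 = -48 kN·m
Load 2 — triangular load w₀=4 kN/m (0→w₀ over full span):
  R_A = 3w₀L/20 = 3·4·12/20 = 36/5 kN
  M_A = w₀L²/30 = 4·12²/30 = 96/5 kN·m
  R_B = 7w₀L/20 = 7·4·12/20 = 84/5 kN
  M_B = -w₀L²/20 = -4·12²/20 = -144/5 kN·m
Load 3 — point force P=14 kN at a=8 m (b=L-a=4):
  R_A = Pb²(3a+b)/L³ = 14·4²·(3·8+4)/12³ = 98/27 kN
  M_A = Pab²/L² = 14·8·4²/12² = 112/9 kN·m
  R_B = Pa²(a+3b)/L³ = 14·8²·(8+3·4)/12³ = 280/27 kN
  M_B = -Pa²b/L² = -14·8²·4/12² = -224/9 kN·m
Load 4 — applied couple M₀=8 kN·m at a=36/5 m (b=L-a=24/5):
  R_A = 6M₀ab/L³ = 6·8·(36/5)·(24/5)/12³ = 24/25 kN
  M_A = M₀b(2a-b)/L² = 8·(24/5)·(2·(36/5)-(24/5))/12² = 64/25 kN·m
  R_B = -6M₀ab/L³ = -6·8·(36/5)·(24/5)/12³ = -24/25 kN
  M_B = M₀a(2b-a)/L² = 8·(36/5)·(2·(24/5)-(36/5))/12² = 24/25 kN·m
Superposition: R_A = 24158/675 kN, M_A = 18496/225 kN·m, R_B = 33892/675 kN, M_B = -22664/225 kN·m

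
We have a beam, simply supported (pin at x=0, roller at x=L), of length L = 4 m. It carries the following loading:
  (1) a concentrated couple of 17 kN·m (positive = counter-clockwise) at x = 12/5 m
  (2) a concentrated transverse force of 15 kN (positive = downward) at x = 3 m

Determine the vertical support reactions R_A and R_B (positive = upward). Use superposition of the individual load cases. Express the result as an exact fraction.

Load 1 — applied couple M₀=17 kN·m at a=12/5 m (b=L-a=8/5):
  R_A = M₀/L = 17/4 kN
  R_B = -M₀/L = -17/4 kN
Load 2 — point force P=15 kN at a=3 m (b=L-a=1):
  R_A = Pb/L = 15·1/4 = 15/4 kN
  R_B = Pa/L = 15·3/4 = 45/4 kN
Superposition: R_A = 8 kN, R_B = 7 kN

R_A = 8 kN, R_B = 7 kN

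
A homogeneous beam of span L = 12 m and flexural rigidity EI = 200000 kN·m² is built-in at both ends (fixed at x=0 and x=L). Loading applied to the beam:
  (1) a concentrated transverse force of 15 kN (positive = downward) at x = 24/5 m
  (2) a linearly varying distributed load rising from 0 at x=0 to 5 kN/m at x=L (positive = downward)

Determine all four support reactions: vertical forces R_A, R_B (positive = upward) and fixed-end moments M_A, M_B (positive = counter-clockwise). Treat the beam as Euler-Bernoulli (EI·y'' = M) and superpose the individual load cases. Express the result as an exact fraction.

Load 1 — point force P=15 kN at a=24/5 m (b=L-a=36/5):
  R_A = Pb²(3a+b)/L³ = 15·(36/5)²·(3·(24/5)+(36/5))/12³ = 243/25 kN
  M_A = Pab²/L² = 15·(24/5)·(36/5)²/12² = 648/25 kN·m
  R_B = Pa²(a+3b)/L³ = 15·(24/5)²·((24/5)+3·(36/5))/12³ = 132/25 kN
  M_B = -Pa²b/L² = -15·(24/5)²·(36/5)/12² = -432/25 kN·m
Load 2 — triangular load w₀=5 kN/m (0→w₀ over full span):
  R_A = 3w₀L/20 = 3·5·12/20 = 9 kN
  M_A = w₀L²/30 = 5·12²/30 = 24 kN·m
  R_B = 7w₀L/20 = 7·5·12/20 = 21 kN
  M_B = -w₀L²/20 = -5·12²/20 = -36 kN·m
Superposition: R_A = 468/25 kN, M_A = 1248/25 kN·m, R_B = 657/25 kN, M_B = -1332/25 kN·m

R_A = 468/25 kN, M_A = 1248/25 kN·m, R_B = 657/25 kN, M_B = -1332/25 kN·m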